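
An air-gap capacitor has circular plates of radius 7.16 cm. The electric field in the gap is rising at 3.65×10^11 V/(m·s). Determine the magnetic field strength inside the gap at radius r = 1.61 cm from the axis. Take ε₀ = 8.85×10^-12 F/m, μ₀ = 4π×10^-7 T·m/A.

I_d = ε₀ dΦ_E/dt = ε₀ πR² (dE/dt) = (8.85×10^-12)(0.01611)(3.65×10^11) = 0.05204 A through the full plate area.
An Ampèrian loop of radius r encloses a fraction (r/R)² of I_d. Then B·2πr = μ₀ I_d (r/R)², giving B = μ₀ I_d r/(2πR²) = 3.27×10^-8 T.

3.27×10^-8 T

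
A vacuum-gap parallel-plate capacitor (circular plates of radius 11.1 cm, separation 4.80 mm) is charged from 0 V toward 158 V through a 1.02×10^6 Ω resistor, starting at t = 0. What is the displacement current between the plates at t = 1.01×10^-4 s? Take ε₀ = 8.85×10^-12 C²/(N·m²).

C = ε₀A/d = (8.85×10^-12)(0.03871)/(4.80×10^-3) = 7.137×10^-11 F and τ = RC = 7.280×10^-5 s. I_d in the gap equals the RC charging current.
I_d(t) = (V₀/R) e^(−t/τ) = 1.549×10^-4 · e^(−1.387) = 3.87×10^-5 A.

3.87×10^-5 A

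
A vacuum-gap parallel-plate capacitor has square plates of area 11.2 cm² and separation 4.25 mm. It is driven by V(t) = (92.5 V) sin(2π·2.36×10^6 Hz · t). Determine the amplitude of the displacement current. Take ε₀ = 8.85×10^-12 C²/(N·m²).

The displacement current equals the conduction current C dV/dt, which peaks at C V₀ ω.
With C = ε₀A/d = (8.85×10^-12)(1.12×10^-3)/(4.25×10^-3) = 2.332×10^-12 F and ω = 2πf = 1.483×10^7 rad/s, I_d,max = (2.332×10^-12)(92.5)(1.483×10^7) = 3.20×10^-3 A.

3.20×10^-3 A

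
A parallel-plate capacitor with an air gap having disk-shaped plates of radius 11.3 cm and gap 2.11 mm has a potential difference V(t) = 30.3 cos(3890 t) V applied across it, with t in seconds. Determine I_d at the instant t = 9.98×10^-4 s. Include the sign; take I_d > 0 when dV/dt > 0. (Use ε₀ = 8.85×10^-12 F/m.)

1.34×10^-5 A

C = ε₀A/d = (8.85×10^-12)(0.04011)/(2.11×10^-3) = 1.682×10^-10 F. dV/dt = V₀ω·−sin(ωt); at ωt = 3.88222 rad this factor is 0.6748.
I_d = C dV/dt = (1.682×10^-10)(30.3)(3890)(0.6748) = 1.34×10^-5 A.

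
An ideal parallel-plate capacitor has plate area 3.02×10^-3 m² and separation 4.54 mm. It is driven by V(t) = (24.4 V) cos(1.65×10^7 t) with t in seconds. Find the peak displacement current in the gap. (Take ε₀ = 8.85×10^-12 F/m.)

The displacement current equals the conduction current C dV/dt, which peaks at C V₀ ω.
With C = ε₀A/d = (8.85×10^-12)(3.02×10^-3)/(4.54×10^-3) = 5.887×10^-12 F and ω = 1.65×10^7 rad/s, I_d,max = (5.887×10^-12)(24.4)(1.65×10^7) = 2.37×10^-3 A.

2.37×10^-3 A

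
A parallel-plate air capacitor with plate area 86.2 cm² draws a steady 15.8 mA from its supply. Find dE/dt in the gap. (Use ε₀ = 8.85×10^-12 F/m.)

The displacement current between the plates equals the conduction current, I_d = 15.8 mA.
Inverting I_d = ε₀ A dE/dt gives dE/dt = 0.0158 / (8.85×10^-12 · 8.62×10^-3) = 2.07×10^11 V/(m·s).

2.07×10^11 V/(m·s)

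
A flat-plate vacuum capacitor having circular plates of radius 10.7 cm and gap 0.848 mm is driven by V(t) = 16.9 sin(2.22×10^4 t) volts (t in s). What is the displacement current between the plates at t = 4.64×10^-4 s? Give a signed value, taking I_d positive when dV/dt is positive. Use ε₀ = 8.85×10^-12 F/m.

-9.02×10^-5 A

dV/dt = (16.9)(2.22×10^4)·cos(10.3008) = -2.402×10^5 V/s.
I_d = C dV/dt with C = ε₀A/d = (8.85×10^-12)(0.03597)/(8.48×10^-4) = 3.754×10^-10 F, so I_d = (3.754×10^-10)(-2.402×10^5) = -9.02×10^-5 A.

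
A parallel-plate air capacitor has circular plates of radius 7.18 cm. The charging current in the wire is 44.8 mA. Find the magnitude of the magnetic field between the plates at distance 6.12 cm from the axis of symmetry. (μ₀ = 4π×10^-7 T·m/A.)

1.06×10^-7 T

No conduction current crosses the gap, so I_d there equals the 0.0448 A in the leads.
∮B·dl = μ₀ I_d,enc with I_d,enc = I_d r²/R² = 0.03255 A; so B = μ₀ I_d,enc/(2πr) = 1.06×10^-7 T.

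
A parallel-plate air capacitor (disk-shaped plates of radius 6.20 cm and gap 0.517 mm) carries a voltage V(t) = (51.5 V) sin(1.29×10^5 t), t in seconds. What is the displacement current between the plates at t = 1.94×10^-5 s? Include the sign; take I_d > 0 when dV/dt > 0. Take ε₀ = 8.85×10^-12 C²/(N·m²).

-1.10×10^-3 A

dE/dt = (V₀ω/d)·cos(ωt) with ωt = 2.5026 rad: (51.5)(1.29×10^5)(-0.8027)/(5.17×10^-4) = -1.031×10^10 V/(m·s).
I_d = ε₀ A dE/dt = (8.85×10^-12)(0.01208)(-1.031×10^10) = -1.10×10^-3 A.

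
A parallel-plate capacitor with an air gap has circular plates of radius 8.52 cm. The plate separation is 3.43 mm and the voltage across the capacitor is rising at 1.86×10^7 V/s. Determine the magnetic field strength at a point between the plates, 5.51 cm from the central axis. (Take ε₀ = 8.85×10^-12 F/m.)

With E = V/d, dE/dt = 5.423×10^9 V/(m·s) and πR² = 0.02280 m², giving I_d = ε₀ πR² dE/dt = 1.094×10^-3 A.
For r < R the Ampère–Maxwell law gives B(2πr) = μ₀ I_d (r²/R²), so B = μ₀ I_d r/(2πR²) = (4π×10^-7)(1.094×10^-3)(0.0551)/(2π·0.0852²) = 1.66×10^-9 T.

1.66×10^-9 T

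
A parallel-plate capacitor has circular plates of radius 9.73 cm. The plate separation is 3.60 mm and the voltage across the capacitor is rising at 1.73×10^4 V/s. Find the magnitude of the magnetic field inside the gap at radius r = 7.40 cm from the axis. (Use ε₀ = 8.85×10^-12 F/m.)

1.98×10^-12 T

dE/dt = (dV/dt)/d = 4.806×10^6 V/(m·s); I_d = ε₀(πR²)(dE/dt) = (8.85×10^-12)(0.02974)(4.806×10^6) = 1.265×10^-6 A.
∮B·dl = μ₀ I_d,enc with I_d,enc = I_d r²/R² = 7.317×10^-7 A; so B = μ₀ I_d,enc/(2πr) = 1.98×10^-12 T.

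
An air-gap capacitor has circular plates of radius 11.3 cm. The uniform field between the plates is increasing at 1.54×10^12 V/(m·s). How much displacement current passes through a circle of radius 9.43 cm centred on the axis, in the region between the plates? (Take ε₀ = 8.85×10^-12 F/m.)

I_d = ε₀ dΦ_E/dt = ε₀ πR² (dE/dt) = (8.85×10^-12)(0.04011)(1.54×10^12) = 0.5467 A through the full plate area.
Since J_d is uniform, the enclosed fraction is (r/R)² = 0.6964, giving I_d,enc = 0.381 A.

0.381 A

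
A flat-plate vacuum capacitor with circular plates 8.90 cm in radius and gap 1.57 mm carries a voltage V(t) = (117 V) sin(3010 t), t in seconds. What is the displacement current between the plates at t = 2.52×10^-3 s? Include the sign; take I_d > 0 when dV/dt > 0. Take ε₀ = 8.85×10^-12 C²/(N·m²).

1.31×10^-5 A

dV/dt = (117)(3010)·cos(7.5852) = 9.352×10^4 V/s.
I_d = C dV/dt with C = ε₀A/d = (8.85×10^-12)(0.02488)/(1.57×10^-3) = 1.402×10^-10 F, so I_d = (1.402×10^-10)(9.352×10^4) = 1.31×10^-5 A.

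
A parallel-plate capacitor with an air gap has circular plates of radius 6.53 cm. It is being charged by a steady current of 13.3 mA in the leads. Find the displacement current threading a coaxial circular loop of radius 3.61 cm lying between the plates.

4.06×10^-3 A

Between the plates the displacement current equals the wire current: I_d = 13.3 mA = 0.0133 A.
The field is uniform, so I_d,enc = I_d (r/R)² = (0.0133)(3.61/6.53)² = 4.06×10^-3 A.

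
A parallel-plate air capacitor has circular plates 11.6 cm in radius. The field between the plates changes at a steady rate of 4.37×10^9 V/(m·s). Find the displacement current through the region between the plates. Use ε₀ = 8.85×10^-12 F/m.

The displacement current is ε₀ times dΦ_E/dt = ε₀ A dE/dt = (8.85×10^-12)(0.04227)(4.37×10^9) = 1.63×10^-3 A.

1.63×10^-3 A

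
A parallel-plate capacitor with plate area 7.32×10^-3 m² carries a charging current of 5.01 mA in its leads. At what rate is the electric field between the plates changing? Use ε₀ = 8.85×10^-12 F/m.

The displacement current between the plates equals the conduction current, I_d = 5.01 mA.
Since I_d = ε₀ A dE/dt, dE/dt = I_d/(ε₀A) = (5.01×10^-3)/((8.85×10^-12)(7.32×10^-3)) = 7.73×10^10 V/(m·s).

7.73×10^10 V/(m·s)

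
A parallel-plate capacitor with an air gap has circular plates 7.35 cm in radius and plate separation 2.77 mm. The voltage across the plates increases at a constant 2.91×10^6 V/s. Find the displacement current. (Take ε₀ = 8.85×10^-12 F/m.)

C = ε₀A/d = (8.85×10^-12)(0.01697)/(2.77×10^-3) = 5.422×10^-11 F.
I_d = C dV/dt = (5.422×10^-11)(2.91×10^6) = 1.58×10^-4 A.

1.58×10^-4 A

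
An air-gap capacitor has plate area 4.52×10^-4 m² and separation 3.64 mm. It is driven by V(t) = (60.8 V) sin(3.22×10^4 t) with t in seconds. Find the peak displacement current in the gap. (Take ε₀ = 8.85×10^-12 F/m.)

(dE/dt)_max = V₀ω/d = 5.378×10^8 V/(m·s); ω = 3.22×10^4 rad/s.
I_d,max = ε₀ A (dE/dt)_max = (8.85×10^-12)(4.52×10^-4)(5.378×10^8) = 2.15×10^-6 A.

2.15×10^-6 A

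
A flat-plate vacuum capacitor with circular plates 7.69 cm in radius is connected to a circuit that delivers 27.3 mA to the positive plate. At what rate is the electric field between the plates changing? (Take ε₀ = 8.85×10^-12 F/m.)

Charge continuity gives I_d = I = 0.0273 A between the plates.
Then dE/dt = I_d/(ε₀A) = 1.66×10^11 V/(m·s).

1.66×10^11 V/(m·s)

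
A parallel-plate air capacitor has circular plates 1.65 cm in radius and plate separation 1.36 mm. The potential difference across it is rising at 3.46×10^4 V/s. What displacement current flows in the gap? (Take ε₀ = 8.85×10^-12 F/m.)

1.93×10^-7 A

E = V/d so dE/dt = (dV/dt)/d = 2.544×10^7 V/(m·s), and I_d = ε₀ A dE/dt = (8.85×10^-12)(8.553×10^-4)(2.544×10^7) = 1.93×10^-7 A.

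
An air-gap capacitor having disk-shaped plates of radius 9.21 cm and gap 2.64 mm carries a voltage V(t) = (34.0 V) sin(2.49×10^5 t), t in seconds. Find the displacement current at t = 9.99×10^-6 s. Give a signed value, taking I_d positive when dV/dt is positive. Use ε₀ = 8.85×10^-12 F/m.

-6.00×10^-4 A

dV/dt = (34.0)(2.49×10^5)·cos(2.48751) = -6.719×10^6 V/s.
I_d = C dV/dt with C = ε₀A/d = (8.85×10^-12)(0.02665)/(2.64×10^-3) = 8.934×10^-11 F, so I_d = (8.934×10^-11)(-6.719×10^6) = -6.00×10^-4 A.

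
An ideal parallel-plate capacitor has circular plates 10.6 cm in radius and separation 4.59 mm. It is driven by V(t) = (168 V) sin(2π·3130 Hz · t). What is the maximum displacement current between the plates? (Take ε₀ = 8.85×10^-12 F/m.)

The displacement current equals the conduction current C dV/dt, which peaks at C V₀ ω.
With C = ε₀A/d = (8.85×10^-12)(0.03530)/(4.59×10^-3) = 6.806×10^-11 F and ω = 2πf = 1.967×10^4 rad/s, I_d,max = (6.806×10^-11)(168)(1.967×10^4) = 2.25×10^-4 A.

2.25×10^-4 A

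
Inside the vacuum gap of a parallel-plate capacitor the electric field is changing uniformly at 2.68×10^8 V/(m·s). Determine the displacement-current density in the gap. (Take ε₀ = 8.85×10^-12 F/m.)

J_d = ε₀ ∂E/∂t, so J_d = 2.37×10^-3 A/m².

2.37×10^-3 A/m²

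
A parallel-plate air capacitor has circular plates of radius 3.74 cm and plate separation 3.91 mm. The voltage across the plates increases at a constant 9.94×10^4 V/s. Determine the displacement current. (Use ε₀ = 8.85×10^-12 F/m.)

E = V/d so dE/dt = (dV/dt)/d = 2.542×10^7 V/(m·s), and I_d = ε₀ A dE/dt = (8.85×10^-12)(4.394×10^-3)(2.542×10^7) = 9.89×10^-7 A.

9.89×10^-7 A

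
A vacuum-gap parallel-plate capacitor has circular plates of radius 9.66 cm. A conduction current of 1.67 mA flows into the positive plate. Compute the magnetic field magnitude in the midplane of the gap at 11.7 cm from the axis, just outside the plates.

Between the plates the displacement current equals the wire current: I_d = 1.67 mA = 1.67×10^-3 A.
With r > R the enclosed displacement current is the full I_d; B = μ₀ I_d / (2πr) = 2.85×10^-9 T.

2.85×10^-9 T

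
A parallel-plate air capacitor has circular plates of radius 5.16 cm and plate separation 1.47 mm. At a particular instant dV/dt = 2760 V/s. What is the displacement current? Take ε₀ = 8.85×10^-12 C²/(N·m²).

C = ε₀A/d = (8.85×10^-12)(8.365×10^-3)/(1.47×10^-3) = 5.036×10^-11 F.
I_d = C dV/dt = (5.036×10^-11)(2760) = 1.39×10^-7 A.

1.39×10^-7 A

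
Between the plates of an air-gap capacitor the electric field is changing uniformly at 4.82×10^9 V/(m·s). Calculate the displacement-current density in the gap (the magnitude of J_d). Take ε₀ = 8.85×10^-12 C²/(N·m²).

0.0427 A/m²

J_d = ε₀ dE/dt = (8.85×10^-12)(4.82×10^9) = 0.0427 A/m².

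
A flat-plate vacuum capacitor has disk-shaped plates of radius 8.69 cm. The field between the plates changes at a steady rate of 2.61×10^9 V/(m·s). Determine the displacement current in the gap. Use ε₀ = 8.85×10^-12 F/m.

5.48×10^-4 A

With a uniform field, Φ_E = EA, so I_d = ε₀ A dE/dt = 5.48×10^-4 A.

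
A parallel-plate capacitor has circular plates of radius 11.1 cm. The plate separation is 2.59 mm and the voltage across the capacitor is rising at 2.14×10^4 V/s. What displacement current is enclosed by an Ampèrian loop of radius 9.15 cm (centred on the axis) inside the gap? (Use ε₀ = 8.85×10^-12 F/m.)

dE/dt = (dV/dt)/d = 8.263×10^6 V/(m·s); I_d = ε₀(πR²)(dE/dt) = (8.85×10^-12)(0.03871)(8.263×10^6) = 2.831×10^-6 A.
Since J_d is uniform, the enclosed fraction is (r/R)² = 0.6795, giving I_d,enc = 1.92×10^-6 A.

1.92×10^-6 A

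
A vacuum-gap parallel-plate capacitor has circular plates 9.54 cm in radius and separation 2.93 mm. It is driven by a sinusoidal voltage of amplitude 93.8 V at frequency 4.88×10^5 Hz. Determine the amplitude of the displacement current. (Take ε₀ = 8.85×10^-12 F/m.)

C = ε₀A/d = (8.85×10^-12)(0.02859)/(2.93×10^-3) = 8.636×10^-11 F; ω = 2πf = 3.066×10^6 rad/s.
I_d = C dV/dt, so |I_d|_max = C V₀ ω = (8.636×10^-11)(93.8)(3.066×10^6) = 0.0248 A.

0.0248 A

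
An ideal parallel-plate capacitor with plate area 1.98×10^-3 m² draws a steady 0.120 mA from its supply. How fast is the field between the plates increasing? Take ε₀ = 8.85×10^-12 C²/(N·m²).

6.85×10^9 V/(m·s)

Charge continuity gives I_d = I = 1.20×10^-4 A between the plates.
Inverting I_d = ε₀ A dE/dt gives dE/dt = 1.20×10^-4 / (8.85×10^-12 · 1.98×10^-3) = 6.85×10^9 V/(m·s).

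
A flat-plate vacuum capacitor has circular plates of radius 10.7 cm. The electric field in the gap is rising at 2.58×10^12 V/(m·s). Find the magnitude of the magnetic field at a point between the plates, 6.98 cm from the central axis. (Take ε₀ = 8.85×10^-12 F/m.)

Total displacement current: I_d = ε₀(πR²)(dE/dt) = (8.85×10^-12)(0.03597)(2.58×10^12) = 0.8213 A.
An Ampèrian loop of radius r encloses a fraction (r/R)² of I_d. Then B·2πr = μ₀ I_d (r/R)², giving B = μ₀ I_d r/(2πR²) = 1.00×10^-6 T.

1.00×10^-6 T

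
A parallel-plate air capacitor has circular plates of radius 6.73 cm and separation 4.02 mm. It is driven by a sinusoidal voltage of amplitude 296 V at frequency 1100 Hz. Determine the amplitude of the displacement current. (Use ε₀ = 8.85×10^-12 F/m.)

(dE/dt)_max = V₀ω/d = 5.089×10^8 V/(m·s); ω = 2πf = 6912 rad/s.
I_d,max = ε₀ A (dE/dt)_max = (8.85×10^-12)(0.01423)(5.089×10^8) = 6.41×10^-5 A.

6.41×10^-5 A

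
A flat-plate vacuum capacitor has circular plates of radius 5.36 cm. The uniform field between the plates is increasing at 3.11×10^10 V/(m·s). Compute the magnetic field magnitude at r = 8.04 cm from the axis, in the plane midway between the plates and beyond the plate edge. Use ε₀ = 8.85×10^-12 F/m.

Through the whole plate area (πR² = 9.026×10^-3 m²), I_d = ε₀ πR² dE/dt = 2.484×10^-3 A.
Outside the plates the loop encloses all of I_d, so B·2πr = μ₀ I_d and B = 6.18×10^-9 T.

6.18×10^-9 T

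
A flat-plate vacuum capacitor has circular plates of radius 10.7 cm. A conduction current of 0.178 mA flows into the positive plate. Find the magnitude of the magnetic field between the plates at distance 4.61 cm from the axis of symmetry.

1.43×10^-10 T

By continuity the displacement current in the gap matches the conduction current: I_d = 1.78×10^-4 A.
For r < R the Ampère–Maxwell law gives B(2πr) = μ₀ I_d (r²/R²), so B = μ₀ I_d r/(2πR²) = (4π×10^-7)(1.78×10^-4)(0.0461)/(2π·0.107²) = 1.43×10^-10 T.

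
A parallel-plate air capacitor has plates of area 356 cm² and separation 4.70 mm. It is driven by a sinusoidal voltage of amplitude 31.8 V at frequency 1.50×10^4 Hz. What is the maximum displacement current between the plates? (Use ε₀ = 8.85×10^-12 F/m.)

The displacement current equals the conduction current C dV/dt, which peaks at C V₀ ω.
With C = ε₀A/d = (8.85×10^-12)(0.0356)/(4.70×10^-3) = 6.703×10^-11 F and ω = 2πf = 9.425×10^4 rad/s, I_d,max = (6.703×10^-11)(31.8)(9.425×10^4) = 2.01×10^-4 A.

2.01×10^-4 A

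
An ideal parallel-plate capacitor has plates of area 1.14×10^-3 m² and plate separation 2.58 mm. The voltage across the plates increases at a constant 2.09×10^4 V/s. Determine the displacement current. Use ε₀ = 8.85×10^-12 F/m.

8.17×10^-8 A

C = ε₀A/d = (8.85×10^-12)(1.14×10^-3)/(2.58×10^-3) = 3.910×10^-12 F.
I_d = C dV/dt = (3.910×10^-12)(2.09×10^4) = 8.17×10^-8 A.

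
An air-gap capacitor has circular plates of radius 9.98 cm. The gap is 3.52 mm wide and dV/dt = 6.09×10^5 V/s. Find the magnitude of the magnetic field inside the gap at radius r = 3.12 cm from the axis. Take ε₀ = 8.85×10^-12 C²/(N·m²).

3.00×10^-11 T

dE/dt = (dV/dt)/d = 1.730×10^8 V/(m·s); I_d = ε₀(πR²)(dE/dt) = (8.85×10^-12)(0.03129)(1.730×10^8) = 4.791×10^-5 A.
For r < R the Ampère–Maxwell law gives B(2πr) = μ₀ I_d (r²/R²), so B = μ₀ I_d r/(2πR²) = (4π×10^-7)(4.791×10^-5)(0.0312)/(2π·0.0998²) = 3.00×10^-11 T.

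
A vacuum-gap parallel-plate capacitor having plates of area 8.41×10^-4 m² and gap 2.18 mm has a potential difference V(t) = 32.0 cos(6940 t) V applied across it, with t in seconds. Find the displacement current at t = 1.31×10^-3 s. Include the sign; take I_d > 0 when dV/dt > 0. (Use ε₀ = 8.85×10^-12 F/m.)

C = ε₀A/d = (8.85×10^-12)(8.41×10^-4)/(2.18×10^-3) = 3.414×10^-12 F. dV/dt = V₀ω·−sin(ωt); at ωt = 9.0914 rad this factor is -0.3272.
I_d = C dV/dt = (3.414×10^-12)(32.0)(6940)(-0.3272) = -2.48×10^-7 A.

-2.48×10^-7 A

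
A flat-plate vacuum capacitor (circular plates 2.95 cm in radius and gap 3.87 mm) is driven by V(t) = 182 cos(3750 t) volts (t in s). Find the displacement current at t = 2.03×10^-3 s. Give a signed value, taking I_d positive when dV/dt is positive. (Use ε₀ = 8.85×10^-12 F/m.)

C = ε₀A/d = (8.85×10^-12)(2.734×10^-3)/(3.87×10^-3) = 6.252×10^-12 F. dV/dt = V₀ω·−sin(ωt); at ωt = 7.6125 rad this factor is -0.9710.
I_d = C dV/dt = (6.252×10^-12)(182)(3750)(-0.9710) = -4.14×10^-6 A.

-4.14×10^-6 A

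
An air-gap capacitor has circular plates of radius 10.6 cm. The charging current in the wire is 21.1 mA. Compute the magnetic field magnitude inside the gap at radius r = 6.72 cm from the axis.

No conduction current crosses the gap, so I_d there equals the 0.0211 A in the leads.
An Ampèrian loop of radius r encloses a fraction (r/R)² of I_d. Then B·2πr = μ₀ I_d (r/R)², giving B = μ₀ I_d r/(2πR²) = 2.52×10^-8 T.

2.52×10^-8 T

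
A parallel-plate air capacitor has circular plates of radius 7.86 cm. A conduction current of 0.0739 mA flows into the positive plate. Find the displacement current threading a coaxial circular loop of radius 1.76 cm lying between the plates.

3.71×10^-6 A

Between the plates the displacement current equals the wire current: I_d = 0.0739 mA = 7.39×10^-5 A.
The field is uniform, so I_d,enc = I_d (r/R)² = (7.39×10^-5)(1.76/7.86)² = 3.71×10^-6 A.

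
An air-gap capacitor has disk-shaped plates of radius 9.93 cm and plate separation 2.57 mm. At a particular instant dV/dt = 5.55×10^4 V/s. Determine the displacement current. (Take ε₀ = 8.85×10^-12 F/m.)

5.92×10^-6 A

C = ε₀A/d = (8.85×10^-12)(0.03098)/(2.57×10^-3) = 1.067×10^-10 F.
I_d = C dV/dt = (1.067×10^-10)(5.55×10^4) = 5.92×10^-6 A.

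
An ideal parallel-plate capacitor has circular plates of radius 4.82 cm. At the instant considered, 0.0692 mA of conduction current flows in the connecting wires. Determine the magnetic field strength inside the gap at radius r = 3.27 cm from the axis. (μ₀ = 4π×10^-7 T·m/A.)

1.95×10^-10 T

No conduction current crosses the gap, so I_d there equals the 6.92×10^-5 A in the leads.
An Ampèrian loop of radius r encloses a fraction (r/R)² of I_d. Then B·2πr = μ₀ I_d (r/R)², giving B = μ₀ I_d r/(2πR²) = 1.95×10^-10 T.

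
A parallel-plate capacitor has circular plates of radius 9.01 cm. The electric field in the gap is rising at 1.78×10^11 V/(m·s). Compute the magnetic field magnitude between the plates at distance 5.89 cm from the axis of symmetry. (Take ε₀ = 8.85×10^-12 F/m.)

5.83×10^-8 T

Through the whole plate area (πR² = 0.02550 m²), I_d = ε₀ πR² dE/dt = 0.04017 A.
For r < R the Ampère–Maxwell law gives B(2πr) = μ₀ I_d (r²/R²), so B = μ₀ I_d r/(2πR²) = (4π×10^-7)(0.04017)(0.0589)/(2π·0.0901²) = 5.83×10^-8 T.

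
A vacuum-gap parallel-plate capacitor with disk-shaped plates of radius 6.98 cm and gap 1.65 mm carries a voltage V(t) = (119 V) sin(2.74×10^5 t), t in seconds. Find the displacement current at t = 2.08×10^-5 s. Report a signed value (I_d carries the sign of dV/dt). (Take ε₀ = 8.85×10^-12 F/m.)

2.23×10^-3 A

dV/dt = (119)(2.74×10^5)·cos(5.6992) = 2.720×10^7 V/s.
I_d = C dV/dt with C = ε₀A/d = (8.85×10^-12)(0.01531)/(1.65×10^-3) = 8.212×10^-11 F, so I_d = (8.212×10^-11)(2.720×10^7) = 2.23×10^-3 A.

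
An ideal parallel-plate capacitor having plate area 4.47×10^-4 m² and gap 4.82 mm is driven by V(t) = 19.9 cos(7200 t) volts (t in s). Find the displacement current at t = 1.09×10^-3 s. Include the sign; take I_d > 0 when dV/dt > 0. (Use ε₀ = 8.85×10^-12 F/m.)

-1.18×10^-7 A

dV/dt = (19.9)(7200)·−sin(7.848) = -1.433×10^5 V/s.
I_d = C dV/dt with C = ε₀A/d = (8.85×10^-12)(4.47×10^-4)/(4.82×10^-3) = 8.207×10^-13 F, so I_d = (8.207×10^-13)(-1.433×10^5) = -1.18×10^-7 A.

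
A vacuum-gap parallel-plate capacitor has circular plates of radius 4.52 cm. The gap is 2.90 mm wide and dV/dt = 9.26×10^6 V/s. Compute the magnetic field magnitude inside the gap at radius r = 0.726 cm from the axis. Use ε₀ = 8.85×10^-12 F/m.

1.29×10^-10 T

dE/dt = (dV/dt)/d = 3.193×10^9 V/(m·s); I_d = ε₀(πR²)(dE/dt) = (8.85×10^-12)(6.418×10^-3)(3.193×10^9) = 1.814×10^-4 A.
For r < R the Ampère–Maxwell law gives B(2πr) = μ₀ I_d (r²/R²), so B = μ₀ I_d r/(2πR²) = (4π×10^-7)(1.814×10^-4)(7.26×10^-3)/(2π·0.0452²) = 1.29×10^-10 T.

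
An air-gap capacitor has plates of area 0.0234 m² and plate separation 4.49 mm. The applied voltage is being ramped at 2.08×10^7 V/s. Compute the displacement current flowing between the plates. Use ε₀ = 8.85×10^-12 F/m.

9.59×10^-4 A

The field between the plates is E = V/d, so dE/dt = (2.08×10^7)/(4.49×10^-3 m) = 4.633×10^9 V/(m·s).
I_d = ε₀ A (dE/dt) = (8.85×10^-12)(0.0234)(4.633×10^9) = 9.59×10^-4 A.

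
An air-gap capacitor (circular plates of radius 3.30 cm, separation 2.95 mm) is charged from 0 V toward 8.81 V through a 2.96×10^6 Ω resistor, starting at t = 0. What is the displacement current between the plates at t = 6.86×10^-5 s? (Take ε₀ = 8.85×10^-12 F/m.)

3.11×10^-7 A

C = ε₀A/d = (8.85×10^-12)(3.421×10^-3)/(2.95×10^-3) = 1.026×10^-11 F, so τ = RC = 3.037×10^-5 s.
The conduction current is I(t) = (V₀/R) e^(−t/τ), and the displacement current between the plates equals it.
t/τ = 2.259; I_d = (8.81/2.96×10^6) · e^(−2.259) = (2.976×10^-6)(0.1045) = 3.11×10^-7 A.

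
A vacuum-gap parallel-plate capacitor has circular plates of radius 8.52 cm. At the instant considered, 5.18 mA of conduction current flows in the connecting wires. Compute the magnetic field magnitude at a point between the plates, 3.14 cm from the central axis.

4.48×10^-9 T

By continuity the displacement current in the gap matches the conduction current: I_d = 5.18×10^-3 A.
For r < R the Ampère–Maxwell law gives B(2πr) = μ₀ I_d (r²/R²), so B = μ₀ I_d r/(2πR²) = (4π×10^-7)(5.18×10^-3)(0.0314)/(2π·0.0852²) = 4.48×10^-9 T.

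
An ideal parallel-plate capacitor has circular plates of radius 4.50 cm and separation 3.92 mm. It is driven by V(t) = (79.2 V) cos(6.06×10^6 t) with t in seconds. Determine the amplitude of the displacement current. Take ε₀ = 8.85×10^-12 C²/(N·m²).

6.89×10^-3 A

The displacement current equals the conduction current C dV/dt, which peaks at C V₀ ω.
With C = ε₀A/d = (8.85×10^-12)(6.362×10^-3)/(3.92×10^-3) = 1.436×10^-11 F and ω = 6.06×10^6 rad/s, I_d,max = (1.436×10^-11)(79.2)(6.06×10^6) = 6.89×10^-3 A.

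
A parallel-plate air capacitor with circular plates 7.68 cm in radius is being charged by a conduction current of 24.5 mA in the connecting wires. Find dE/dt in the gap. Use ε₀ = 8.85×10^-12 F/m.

Charge continuity gives I_d = I = 0.0245 A between the plates.
Inverting I_d = ε₀ A dE/dt gives dE/dt = 0.0245 / (8.85×10^-12 · 0.01853) = 1.49×10^11 V/(m·s).

1.49×10^11 V/(m·s)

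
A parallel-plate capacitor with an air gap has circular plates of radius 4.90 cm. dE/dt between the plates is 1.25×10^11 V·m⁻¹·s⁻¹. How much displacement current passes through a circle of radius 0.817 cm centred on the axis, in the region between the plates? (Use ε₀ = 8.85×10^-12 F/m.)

2.32×10^-4 A

Through the whole plate area (πR² = 7.543×10^-3 m²), I_d = ε₀ πR² dE/dt = 8.344×10^-3 A.
The field is uniform, so I_d,enc = I_d (r/R)² = (8.344×10^-3)(0.817/4.90)² = 2.32×10^-4 A.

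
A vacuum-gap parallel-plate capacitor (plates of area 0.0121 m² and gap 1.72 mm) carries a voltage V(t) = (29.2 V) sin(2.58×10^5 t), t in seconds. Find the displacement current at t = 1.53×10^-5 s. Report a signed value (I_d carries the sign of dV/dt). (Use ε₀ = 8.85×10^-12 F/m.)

dV/dt = (29.2)(2.58×10^5)·cos(3.9474) = -5.217×10^6 V/s.
I_d = C dV/dt with C = ε₀A/d = (8.85×10^-12)(0.0121)/(1.72×10^-3) = 6.226×10^-11 F, so I_d = (6.226×10^-11)(-5.217×10^6) = -3.25×10^-4 A.

-3.25×10^-4 A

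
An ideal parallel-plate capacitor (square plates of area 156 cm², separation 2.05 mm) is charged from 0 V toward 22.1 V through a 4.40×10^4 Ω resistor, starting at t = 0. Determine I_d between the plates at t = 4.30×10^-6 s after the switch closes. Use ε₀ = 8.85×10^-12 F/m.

C = ε₀A/d = (8.85×10^-12)(0.0156)/(2.05×10^-3) = 6.735×10^-11 F and τ = RC = 2.963×10^-6 s. I_d in the gap equals the RC charging current.
I_d(t) = (V₀/R) e^(−t/τ) = 5.023×10^-4 · e^(−1.451) = 1.18×10^-4 A.

1.18×10^-4 A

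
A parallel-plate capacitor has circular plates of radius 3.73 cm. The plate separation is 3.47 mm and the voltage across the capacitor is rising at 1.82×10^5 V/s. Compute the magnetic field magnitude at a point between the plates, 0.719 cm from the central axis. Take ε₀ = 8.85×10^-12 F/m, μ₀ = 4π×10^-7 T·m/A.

2.10×10^-12 T

dE/dt = (dV/dt)/d = 5.245×10^7 V/(m·s); I_d = ε₀(πR²)(dE/dt) = (8.85×10^-12)(4.371×10^-3)(5.245×10^7) = 2.029×10^-6 A.
An Ampèrian loop of radius r encloses a fraction (r/R)² of I_d. Then B·2πr = μ₀ I_d (r/R)², giving B = μ₀ I_d r/(2πR²) = 2.10×10^-12 T.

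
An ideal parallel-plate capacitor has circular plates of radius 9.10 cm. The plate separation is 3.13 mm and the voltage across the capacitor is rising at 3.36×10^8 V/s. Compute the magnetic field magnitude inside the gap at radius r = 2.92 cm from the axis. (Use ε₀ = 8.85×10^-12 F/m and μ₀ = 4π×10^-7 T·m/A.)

dE/dt = (dV/dt)/d = 1.073×10^11 V/(m·s); I_d = ε₀(πR²)(dE/dt) = (8.85×10^-12)(0.02602)(1.073×10^11) = 0.02471 A.
For r < R the Ampère–Maxwell law gives B(2πr) = μ₀ I_d (r²/R²), so B = μ₀ I_d r/(2πR²) = (4π×10^-7)(0.02471)(0.0292)/(2π·0.0910²) = 1.74×10^-8 T.

1.74×10^-8 T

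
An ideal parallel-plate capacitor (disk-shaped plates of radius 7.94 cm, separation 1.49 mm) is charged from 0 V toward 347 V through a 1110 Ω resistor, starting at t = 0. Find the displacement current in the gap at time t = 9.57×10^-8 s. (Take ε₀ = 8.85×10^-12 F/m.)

0.150 A

With C = ε₀A/d = (8.85×10^-12)(0.01981)/(1.49×10^-3) = 1.177×10^-10 F, the time constant is τ = RC = 1.306×10^-7 s, so t/τ = 0.7328 and e^(−t/τ) = 0.4806.
I_d = I_cond = (V₀/R) e^(−t/τ) = (0.3126)(0.4806) = 0.150 A.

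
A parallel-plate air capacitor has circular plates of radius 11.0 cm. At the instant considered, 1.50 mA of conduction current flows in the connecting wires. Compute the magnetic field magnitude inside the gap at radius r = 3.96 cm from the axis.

No conduction current crosses the gap, so I_d there equals the 1.50×10^-3 A in the leads.
An Ampèrian loop of radius r encloses a fraction (r/R)² of I_d. Then B·2πr = μ₀ I_d (r/R)², giving B = μ₀ I_d r/(2πR²) = 9.82×10^-10 T.

9.82×10^-10 T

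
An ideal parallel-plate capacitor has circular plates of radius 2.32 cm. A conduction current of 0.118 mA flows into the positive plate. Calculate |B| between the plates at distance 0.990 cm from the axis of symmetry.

4.34×10^-10 T

Between the plates the displacement current equals the wire current: I_d = 0.118 mA = 1.18×10^-4 A.
∮B·dl = μ₀ I_d,enc with I_d,enc = I_d r²/R² = 2.149×10^-5 A; so B = μ₀ I_d,enc/(2πr) = 4.34×10^-10 T.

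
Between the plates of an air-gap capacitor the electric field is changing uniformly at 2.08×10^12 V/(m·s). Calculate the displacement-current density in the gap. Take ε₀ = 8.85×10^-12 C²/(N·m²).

18.4 A/m²

The displacement-current density is ε₀ ∂E/∂t = (8.85×10^-12)(2.08×10^12) = 18.4 A/m².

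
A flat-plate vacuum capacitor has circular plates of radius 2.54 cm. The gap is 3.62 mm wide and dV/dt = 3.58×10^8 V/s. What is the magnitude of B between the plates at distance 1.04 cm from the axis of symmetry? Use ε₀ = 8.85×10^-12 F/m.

dE/dt = (dV/dt)/d = 9.890×10^10 V/(m·s); I_d = ε₀(πR²)(dE/dt) = (8.85×10^-12)(2.027×10^-3)(9.890×10^10) = 1.774×10^-3 A.
∮B·dl = μ₀ I_d,enc with I_d,enc = I_d r²/R² = 2.974×10^-4 A; so B = μ₀ I_d,enc/(2πr) = 5.72×10^-9 T.

5.72×10^-9 T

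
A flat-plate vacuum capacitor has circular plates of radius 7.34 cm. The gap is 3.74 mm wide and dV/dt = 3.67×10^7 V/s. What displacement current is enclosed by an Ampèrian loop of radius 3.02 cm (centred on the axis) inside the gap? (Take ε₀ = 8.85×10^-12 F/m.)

2.49×10^-4 A

I_d = C dV/dt with C = ε₀πR²/d = 4.006×10^-11 F, so I_d = (4.006×10^-11)(3.67×10^7) = 1.470×10^-3 A.
Through an area πr² the displacement current is I_d·(πr²/πR²) = I_d (r/R)² = 2.49×10^-4 A.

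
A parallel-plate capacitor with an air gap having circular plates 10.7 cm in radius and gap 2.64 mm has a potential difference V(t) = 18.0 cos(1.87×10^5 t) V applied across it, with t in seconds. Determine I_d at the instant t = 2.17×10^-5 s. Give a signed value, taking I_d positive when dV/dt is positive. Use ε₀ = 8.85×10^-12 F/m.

dE/dt = (V₀ω/d)·−sin(ωt) with ωt = 4.0579 rad: (18.0)(1.87×10^5)(0.7934)/(2.64×10^-3) = 1.012×10^9 V/(m·s).
I_d = ε₀ A dE/dt = (8.85×10^-12)(0.03597)(1.012×10^9) = 3.22×10^-4 A.

3.22×10^-4 A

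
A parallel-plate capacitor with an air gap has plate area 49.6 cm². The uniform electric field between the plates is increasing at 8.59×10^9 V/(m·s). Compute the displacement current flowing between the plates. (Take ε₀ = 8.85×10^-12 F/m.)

I_d = ε₀ A (dE/dt) = (8.85×10^-12)(4.96×10^-3 m²)(8.59×10^9) = 3.77×10^-4 A.

3.77×10^-4 A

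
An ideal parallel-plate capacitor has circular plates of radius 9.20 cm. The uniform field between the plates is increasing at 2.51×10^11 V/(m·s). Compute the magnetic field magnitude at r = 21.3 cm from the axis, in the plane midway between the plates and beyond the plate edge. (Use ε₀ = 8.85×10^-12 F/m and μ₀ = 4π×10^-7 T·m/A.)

Through the whole plate area (πR² = 0.02659 m²), I_d = ε₀ πR² dE/dt = 0.05907 A.
For r ≥ R the full I_d is enclosed: B = μ₀ I_d/(2πr) = (4π×10^-7)(0.05907)/(2π·0.213) = 5.55×10^-8 T.

5.55×10^-8 T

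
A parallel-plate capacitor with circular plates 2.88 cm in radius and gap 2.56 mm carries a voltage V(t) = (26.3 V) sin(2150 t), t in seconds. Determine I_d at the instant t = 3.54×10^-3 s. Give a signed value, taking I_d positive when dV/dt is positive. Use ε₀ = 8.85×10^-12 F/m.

1.23×10^-7 A

dE/dt = (V₀ω/d)·cos(ωt) with ωt = 7.611 rad: (26.3)(2150)(0.2406)/(2.56×10^-3) = 5.314×10^6 V/(m·s).
I_d = ε₀ A dE/dt = (8.85×10^-12)(2.606×10^-3)(5.314×10^6) = 1.23×10^-7 A.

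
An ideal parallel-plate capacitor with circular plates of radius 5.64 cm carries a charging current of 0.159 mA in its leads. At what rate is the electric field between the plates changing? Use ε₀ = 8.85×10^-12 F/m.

By continuity, I_d in the gap equals the 0.159 mA flowing in the wire.
Then dE/dt = I_d/(ε₀A) = 1.80×10^9 V/(m·s).

1.80×10^9 V/(m·s)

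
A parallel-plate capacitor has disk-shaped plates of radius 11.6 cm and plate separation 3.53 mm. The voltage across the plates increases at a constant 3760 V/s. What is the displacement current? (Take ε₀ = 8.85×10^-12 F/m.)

E = V/d so dE/dt = (dV/dt)/d = 1.065×10^6 V/(m·s), and I_d = ε₀ A dE/dt = (8.85×10^-12)(0.04227)(1.065×10^6) = 3.98×10^-7 A.

3.98×10^-7 A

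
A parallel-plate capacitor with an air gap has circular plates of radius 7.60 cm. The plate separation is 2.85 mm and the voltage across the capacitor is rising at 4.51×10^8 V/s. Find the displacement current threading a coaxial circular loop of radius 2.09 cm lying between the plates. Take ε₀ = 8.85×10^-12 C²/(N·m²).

1.92×10^-3 A

I_d = C dV/dt with C = ε₀πR²/d = 5.636×10^-11 F, so I_d = (5.636×10^-11)(4.51×10^8) = 0.02542 A.
Through an area πr² the displacement current is I_d·(πr²/πR²) = I_d (r/R)² = 1.92×10^-3 A.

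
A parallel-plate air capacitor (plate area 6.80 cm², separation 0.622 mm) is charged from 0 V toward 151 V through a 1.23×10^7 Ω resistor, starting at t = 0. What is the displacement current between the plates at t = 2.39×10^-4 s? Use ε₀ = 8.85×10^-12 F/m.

C = ε₀A/d = (8.85×10^-12)(6.80×10^-4)/(6.22×10^-4) = 9.675×10^-12 F and τ = RC = 1.190×10^-4 s. I_d in the gap equals the RC charging current.
I_d(t) = (V₀/R) e^(−t/τ) = 1.228×10^-5 · e^(−2.008) = 1.65×10^-6 A.

1.65×10^-6 A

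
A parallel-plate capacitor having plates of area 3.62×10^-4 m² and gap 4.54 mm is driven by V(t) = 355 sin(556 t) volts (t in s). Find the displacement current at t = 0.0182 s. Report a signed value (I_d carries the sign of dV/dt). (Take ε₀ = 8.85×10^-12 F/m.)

dE/dt = (V₀ω/d)·cos(ωt) with ωt = 10.1192 rad: (355)(556)(-0.7684)/(4.54×10^-3) = -3.341×10^7 V/(m·s).
I_d = ε₀ A dE/dt = (8.85×10^-12)(3.62×10^-4)(-3.341×10^7) = -1.07×10^-7 A.

-1.07×10^-7 A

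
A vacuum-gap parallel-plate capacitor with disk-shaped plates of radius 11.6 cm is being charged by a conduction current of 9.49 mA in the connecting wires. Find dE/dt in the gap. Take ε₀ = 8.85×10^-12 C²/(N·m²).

Charge continuity gives I_d = I = 9.49×10^-3 A between the plates.
Since I_d = ε₀ A dE/dt, dE/dt = I_d/(ε₀A) = (9.49×10^-3)/((8.85×10^-12)(0.04227)) = 2.54×10^10 V/(m·s).

2.54×10^10 V/(m·s)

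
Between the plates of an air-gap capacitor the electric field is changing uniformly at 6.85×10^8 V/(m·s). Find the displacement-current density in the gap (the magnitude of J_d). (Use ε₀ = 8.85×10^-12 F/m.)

6.06×10^-3 A/m²

J_d = ε₀ dE/dt = (8.85×10^-12)(6.85×10^8) = 6.06×10^-3 A/m².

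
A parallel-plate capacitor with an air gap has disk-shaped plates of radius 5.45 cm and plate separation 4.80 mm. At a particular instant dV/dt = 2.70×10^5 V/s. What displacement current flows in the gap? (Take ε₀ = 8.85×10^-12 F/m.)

4.65×10^-6 A

E = V/d so dE/dt = (dV/dt)/d = 5.625×10^7 V/(m·s), and I_d = ε₀ A dE/dt = (8.85×10^-12)(9.331×10^-3)(5.625×10^7) = 4.65×10^-6 A.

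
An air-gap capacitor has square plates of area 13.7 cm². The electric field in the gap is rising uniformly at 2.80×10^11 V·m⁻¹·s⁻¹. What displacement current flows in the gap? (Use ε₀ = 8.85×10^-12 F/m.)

I_d = ε₀ A (dE/dt) = (8.85×10^-12)(1.37×10^-3 m²)(2.80×10^11) = 3.39×10^-3 A.

3.39×10^-3 A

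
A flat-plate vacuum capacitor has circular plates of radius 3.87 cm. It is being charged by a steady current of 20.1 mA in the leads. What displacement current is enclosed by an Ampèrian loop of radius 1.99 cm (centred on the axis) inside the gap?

5.31×10^-3 A

Between the plates the displacement current equals the wire current: I_d = 20.1 mA = 0.0201 A.
The field is uniform, so I_d,enc = I_d (r/R)² = (0.0201)(1.99/3.87)² = 5.31×10^-3 A.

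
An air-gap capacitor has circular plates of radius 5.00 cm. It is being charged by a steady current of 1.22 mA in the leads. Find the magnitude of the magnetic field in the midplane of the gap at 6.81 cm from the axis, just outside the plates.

No conduction current crosses the gap, so I_d there equals the 1.22×10^-3 A in the leads.
For r ≥ R the full I_d is enclosed: B = μ₀ I_d/(2πr) = (4π×10^-7)(1.22×10^-3)/(2π·0.0681) = 3.58×10^-9 T.

3.58×10^-9 T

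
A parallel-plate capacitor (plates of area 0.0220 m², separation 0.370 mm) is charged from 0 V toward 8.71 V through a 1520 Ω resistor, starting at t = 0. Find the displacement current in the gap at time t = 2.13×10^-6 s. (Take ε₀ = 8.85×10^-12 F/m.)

C = ε₀A/d = (8.85×10^-12)(0.0220)/(3.70×10^-4) = 5.262×10^-10 F, so τ = RC = 7.998×10^-7 s.
The conduction current is I(t) = (V₀/R) e^(−t/τ), and the displacement current between the plates equals it.
t/τ = 2.663; I_d = (8.71/1520) · e^(−2.663) = (5.730×10^-3)(0.06974) = 4.00×10^-4 A.

4.00×10^-4 A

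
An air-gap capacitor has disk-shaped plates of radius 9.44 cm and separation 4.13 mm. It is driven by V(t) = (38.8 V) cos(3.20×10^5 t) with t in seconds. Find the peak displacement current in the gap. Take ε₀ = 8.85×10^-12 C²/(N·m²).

(dE/dt)_max = V₀ω/d = 3.006×10^9 V/(m·s); ω = 3.20×10^5 rad/s.
I_d,max = ε₀ A (dE/dt)_max = (8.85×10^-12)(0.02800)(3.006×10^9) = 7.45×10^-4 A.

7.45×10^-4 A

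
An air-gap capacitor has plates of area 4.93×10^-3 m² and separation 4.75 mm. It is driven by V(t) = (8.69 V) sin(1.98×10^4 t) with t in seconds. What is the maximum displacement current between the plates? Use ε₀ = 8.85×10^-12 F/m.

1.58×10^-6 A

The displacement current equals the conduction current C dV/dt, which peaks at C V₀ ω.
With C = ε₀A/d = (8.85×10^-12)(4.93×10^-3)/(4.75×10^-3) = 9.185×10^-12 F and ω = 1.98×10^4 rad/s, I_d,max = (9.185×10^-12)(8.69)(1.98×10^4) = 1.58×10^-6 A.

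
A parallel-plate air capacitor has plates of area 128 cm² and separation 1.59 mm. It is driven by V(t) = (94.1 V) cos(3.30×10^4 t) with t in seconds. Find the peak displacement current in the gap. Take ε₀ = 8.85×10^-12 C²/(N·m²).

2.21×10^-4 A

(dE/dt)_max = V₀ω/d = 1.953×10^9 V/(m·s); ω = 3.30×10^4 rad/s.
I_d,max = ε₀ A (dE/dt)_max = (8.85×10^-12)(0.0128)(1.953×10^9) = 2.21×10^-4 A.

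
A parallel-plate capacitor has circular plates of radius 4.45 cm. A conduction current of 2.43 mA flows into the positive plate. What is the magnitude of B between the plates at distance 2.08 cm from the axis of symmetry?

Between the plates the displacement current equals the wire current: I_d = 2.43 mA = 2.43×10^-3 A.
For r < R the Ampère–Maxwell law gives B(2πr) = μ₀ I_d (r²/R²), so B = μ₀ I_d r/(2πR²) = (4π×10^-7)(2.43×10^-3)(0.0208)/(2π·0.0445²) = 5.10×10^-9 T.

5.10×10^-9 T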